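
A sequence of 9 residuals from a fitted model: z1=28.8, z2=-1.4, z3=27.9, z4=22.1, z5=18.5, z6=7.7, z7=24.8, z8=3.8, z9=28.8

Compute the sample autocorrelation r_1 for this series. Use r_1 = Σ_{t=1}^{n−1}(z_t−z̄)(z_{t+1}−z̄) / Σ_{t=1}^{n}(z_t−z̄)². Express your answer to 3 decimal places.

Mean z̄ = (28.8 − 1.4 + 27.9 + 22.1 + 18.5 + 7.7 + 24.8 + 3.8 + 28.8)/9 = 17.8889
Numerator Σ_{t=1}^{8}(z_t−z̄)(z_{t+1}−z̄) = -686.5735
Denominator Σ(z_t−z̄)² = 1078.5689
r_1 = -686.5735 / 1078.5689 = -0.637

-0.637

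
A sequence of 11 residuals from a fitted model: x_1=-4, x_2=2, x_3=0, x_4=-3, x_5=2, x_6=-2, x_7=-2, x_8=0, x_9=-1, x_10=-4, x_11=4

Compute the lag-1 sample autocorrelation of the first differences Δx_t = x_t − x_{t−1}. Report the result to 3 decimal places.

First differences Δx: 6, -2, -3, 5, -4, 0, 2, -1, -3, 8
Mean of differences = 0.8000
Numerator Σ(Δx_t−Δx̄)(Δx_{t+1}−Δx̄) = -59.8400
Denominator Σ(Δx_t−Δx̄)² = 161.6000
r_1(Δx) = -59.8400 / 161.6000 = -0.370

-0.370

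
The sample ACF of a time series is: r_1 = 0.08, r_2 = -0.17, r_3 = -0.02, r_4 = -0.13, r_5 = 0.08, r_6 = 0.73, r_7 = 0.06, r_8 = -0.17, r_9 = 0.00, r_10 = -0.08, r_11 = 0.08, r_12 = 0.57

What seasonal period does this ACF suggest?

6

The largest autocorrelation is r_6 = 0.73, with a weaker echo at lag 12 (0.57); the remaining lags stay at or below 0.08.
The dominant spike at lag 6 indicates a seasonal period of 6.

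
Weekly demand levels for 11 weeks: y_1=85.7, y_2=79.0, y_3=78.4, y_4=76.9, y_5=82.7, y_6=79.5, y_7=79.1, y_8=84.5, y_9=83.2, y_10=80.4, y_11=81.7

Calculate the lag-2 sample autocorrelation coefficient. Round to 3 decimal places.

Mean ȳ = (85.7 + 79.0 + 78.4 + 76.9 + 82.7 + 79.5 + 79.1 + 84.5 + 83.2 + 80.4 + 81.7)/11 = 81.0091
Numerator Σ_{t=1}^{9}(y_t−ȳ)(y_{t+2}−ȳ) = -15.4856
Denominator Σ(y_t−ȳ)² = 76.3491
r_2 = -15.4856 / 76.3491 = -0.203

-0.203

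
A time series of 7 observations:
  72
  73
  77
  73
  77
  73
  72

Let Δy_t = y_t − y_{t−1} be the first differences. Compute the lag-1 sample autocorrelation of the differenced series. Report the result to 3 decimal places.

First differences Δy: 1, 4, -4, 4, -4, -1
Mean of differences = 0.0000
Numerator Σ(Δy_t−Δȳ)(Δy_{t+1}−Δȳ) = -40.0000
Denominator Σ(Δy_t−Δȳ)² = 66.0000
r_1(Δy) = -40.0000 / 66.0000 = -0.606

-0.606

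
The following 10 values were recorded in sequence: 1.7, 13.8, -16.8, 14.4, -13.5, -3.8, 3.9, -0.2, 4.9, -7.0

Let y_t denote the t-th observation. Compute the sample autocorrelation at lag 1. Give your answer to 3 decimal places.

Mean ȳ = (1.7 + 13.8 − 16.8 + 14.4 − 13.5 − 3.8 + 3.9 − 0.2 + 4.9 − 7.0)/10 = -0.2600
Numerator Σ_{t=1}^{9}(y_t−ȳ)(y_{t+1}−ȳ) = -643.6456
Denominator Σ(y_t−ȳ)² = 967.2040
r_1 = -643.6456 / 967.2040 = -0.665

-0.665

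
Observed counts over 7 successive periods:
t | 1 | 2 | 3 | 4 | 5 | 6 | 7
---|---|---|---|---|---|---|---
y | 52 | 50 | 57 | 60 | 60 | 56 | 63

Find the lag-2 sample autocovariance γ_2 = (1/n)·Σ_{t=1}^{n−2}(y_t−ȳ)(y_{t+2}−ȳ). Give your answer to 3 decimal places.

Mean ȳ = (52 + 50 + 57 + 60 + 60 + 56 + 63)/7 = 56.8571
Σ_{t=1}^{5}(y_t−ȳ)(y_{t+2}−ȳ) = -5.1837
γ_2 = -5.1837 / 7 = -0.741

-0.741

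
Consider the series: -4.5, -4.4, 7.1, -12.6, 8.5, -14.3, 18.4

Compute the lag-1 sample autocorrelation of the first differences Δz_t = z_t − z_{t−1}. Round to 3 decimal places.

-0.748

First differences Δz: 0.1, 11.5, -19.7, 21.1, -22.8, 32.7
Mean of differences = 3.8167
Numerator Σ(Δz_t−Δz̄)(Δz_{t+1}−Δz̄) = -1844.4919
Denominator Σ(Δz_t−Δz̄)² = 2467.2883
r_1(Δz) = -1844.4919 / 2467.2883 = -0.748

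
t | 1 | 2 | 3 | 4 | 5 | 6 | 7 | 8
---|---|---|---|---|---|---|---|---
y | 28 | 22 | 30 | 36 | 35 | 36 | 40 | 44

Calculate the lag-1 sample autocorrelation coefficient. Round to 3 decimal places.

0.550

Mean ȳ = (28 + 22 + 30 + 36 + 35 + 36 + 40 + 44)/8 = 33.8750
Numerator Σ_{t=1}^{7}(y_t−ȳ)(y_{t+1}−ȳ) = 187.3594
Denominator Σ(y_t−ȳ)² = 340.8750
r_1 = 187.3594 / 340.8750 = 0.550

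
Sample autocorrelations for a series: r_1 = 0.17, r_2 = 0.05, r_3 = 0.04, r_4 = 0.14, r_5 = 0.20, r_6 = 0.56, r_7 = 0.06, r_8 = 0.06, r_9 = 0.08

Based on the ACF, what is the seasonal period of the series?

The largest autocorrelation is r_6 = 0.56; the remaining lags stay at or below 0.20.
The dominant spike at lag 6 indicates a seasonal period of 6.

6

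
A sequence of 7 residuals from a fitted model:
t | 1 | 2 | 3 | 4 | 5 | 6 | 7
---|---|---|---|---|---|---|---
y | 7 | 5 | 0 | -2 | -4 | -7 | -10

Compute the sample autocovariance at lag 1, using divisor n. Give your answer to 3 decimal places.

Mean ȳ = (7 + 5 + 0 − 2 − 4 − 7 − 10)/7 = -1.5714
Deviations: 8.5714, 6.5714, 1.5714, -0.4286, -2.4286, -5.4286, -8.4286
Σ_{t=1}^{6}(y_t−ȳ)(y_{t+1}−ȳ) = 125.9592
γ_1 = 125.9592 / 7 = 17.994

17.994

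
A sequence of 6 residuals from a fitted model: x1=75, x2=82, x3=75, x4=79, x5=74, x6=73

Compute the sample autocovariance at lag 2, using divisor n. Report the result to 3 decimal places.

Mean x̄ = (75 + 82 + 75 + 79 + 74 + 73)/6 = 76.3333
Deviations: -1.3333, 5.6667, -1.3333, 2.6667, -2.3333, -3.3333
Σ_{t=1}^{4}(x_t−x̄)(x_{t+2}−x̄) = 11.1111
γ_2 = 11.1111 / 6 = 1.852

1.852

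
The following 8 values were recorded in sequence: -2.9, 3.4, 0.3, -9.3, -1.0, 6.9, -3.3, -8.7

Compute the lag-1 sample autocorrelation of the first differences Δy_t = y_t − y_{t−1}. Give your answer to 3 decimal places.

-0.089

First differences Δy: 6.3, -3.1, -9.6, 8.3, 7.9, -10.2, -5.4
Mean of differences = -0.8286
Numerator Σ(Δy_t−Δȳ)(Δy_{t+1}−Δȳ) = -35.6180
Denominator Σ(Δy_t−Δȳ)² = 401.1543
r_1(Δy) = -35.6180 / 401.1543 = -0.089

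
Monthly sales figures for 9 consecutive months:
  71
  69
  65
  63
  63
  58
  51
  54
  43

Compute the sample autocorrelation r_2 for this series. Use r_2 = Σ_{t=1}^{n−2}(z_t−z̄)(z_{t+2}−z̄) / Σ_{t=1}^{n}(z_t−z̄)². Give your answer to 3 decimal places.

0.350

Mean z̄ = (71 + 69 + 65 + 63 + 63 + 58 + 51 + 54 + 43)/9 = 59.6667
Σ(z_t−z̄)(z_{t+2}−z̄) = (60.4444) + (31.1111) + (17.7778) + (-5.5556) + (-28.8889) + (9.4444) + (144.4444) = 228.7778
Denominator Σ(z_t−z̄)² = 654.0000
r_2 = 228.7778 / 654.0000 = 0.350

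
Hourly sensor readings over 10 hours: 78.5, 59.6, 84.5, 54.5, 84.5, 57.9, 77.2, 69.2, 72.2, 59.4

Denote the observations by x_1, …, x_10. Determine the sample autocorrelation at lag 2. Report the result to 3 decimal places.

Mean x̄ = (78.5 + 59.6 + 84.5 + 54.5 + 84.5 + 57.9 + 77.2 + 69.2 + 72.2 + 59.4)/10 = 69.7500
Numerator Σ_{t=1}^{8}(x_t−x̄)(x_{t+2}−x̄) = 822.4750
Denominator Σ(x_t−x̄)² = 1156.6250
r_2 = 822.4750 / 1156.6250 = 0.711

0.711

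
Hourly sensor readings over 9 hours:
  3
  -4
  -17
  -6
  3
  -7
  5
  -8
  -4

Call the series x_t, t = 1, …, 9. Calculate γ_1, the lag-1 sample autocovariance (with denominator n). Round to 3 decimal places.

Mean x̄ = (3 − 4 − 17 − 6 + 3 − 7 + 5 − 8 − 4)/9 = -3.8889
Σ_{t=1}^{8}(x_t−x̄)(x_{t+1}−x̄) = -71.3457
γ_1 = -71.3457 / 9 = -7.927

-7.927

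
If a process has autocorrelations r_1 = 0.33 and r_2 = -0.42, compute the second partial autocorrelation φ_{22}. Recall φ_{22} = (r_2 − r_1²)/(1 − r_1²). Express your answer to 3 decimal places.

φ_{22} = (r_2 − r_1²) / (1 − r_1²)
r_1² = (0.33)² = 0.1089
Numerator = -0.42 − 0.1089 = -0.5289; denominator = 1 − 0.1089 = 0.8911
φ_{22} = -0.5289 / 0.8911 = -0.594

-0.594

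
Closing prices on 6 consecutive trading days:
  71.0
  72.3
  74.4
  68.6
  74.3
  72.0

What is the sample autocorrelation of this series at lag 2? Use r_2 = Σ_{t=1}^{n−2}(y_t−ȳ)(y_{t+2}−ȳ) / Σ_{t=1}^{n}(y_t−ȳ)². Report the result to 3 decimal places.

0.092

Mean ȳ = (71.0 + 72.3 + 74.4 + 68.6 + 74.3 + 72.0)/6 = 72.1000
Deviations from mean: -1.1000, 0.2000, 2.3000, -3.5000, 2.2000, -0.1000
Numerator Σ_{t=1}^{4}(y_t−ȳ)(y_{t+2}−ȳ) = 2.1800
Denominator Σ(y_t−ȳ)² = 23.6400
r_2 = 2.1800 / 23.6400 = 0.092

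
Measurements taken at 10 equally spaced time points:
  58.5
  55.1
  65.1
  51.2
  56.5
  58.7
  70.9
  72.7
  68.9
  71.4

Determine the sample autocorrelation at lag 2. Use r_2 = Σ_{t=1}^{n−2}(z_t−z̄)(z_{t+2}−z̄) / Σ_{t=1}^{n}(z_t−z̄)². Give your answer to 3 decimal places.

Mean z̄ = (58.5 + 55.1 + 65.1 + 51.2 + 56.5 + 58.7 + 70.9 + 72.7 + 68.9 + 71.4)/10 = 62.9000
Numerator Σ_{t=1}^{8}(z_t−z̄)(z_{t+2}−z̄) = 155.5800
Denominator Σ(z_t−z̄)² = 548.8200
r_2 = 155.5800 / 548.8200 = 0.283

0.283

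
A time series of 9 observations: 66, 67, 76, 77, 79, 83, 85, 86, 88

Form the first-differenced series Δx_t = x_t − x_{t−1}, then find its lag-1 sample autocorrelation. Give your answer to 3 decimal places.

-0.385

First differences Δx: 1, 9, 1, 2, 4, 2, 1, 2
Mean of differences = 2.7500
Numerator Σ(Δx_t−Δx̄)(Δx_{t+1}−Δx̄) = -19.8125
Denominator Σ(Δx_t−Δx̄)² = 51.5000
r_1(Δx) = -19.8125 / 51.5000 = -0.385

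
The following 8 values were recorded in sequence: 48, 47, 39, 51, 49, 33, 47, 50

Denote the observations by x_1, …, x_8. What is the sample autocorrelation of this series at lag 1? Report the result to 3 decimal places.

Mean x̄ = (48 + 47 + 39 + 51 + 49 + 33 + 47 + 50)/8 = 45.5000
Numerator Σ_{t=1}^{7}(x_t−x̄)(x_{t+1}−x̄) = -78.2500
Denominator Σ(x_t−x̄)² = 272.0000
r_1 = -78.2500 / 272.0000 = -0.288

-0.288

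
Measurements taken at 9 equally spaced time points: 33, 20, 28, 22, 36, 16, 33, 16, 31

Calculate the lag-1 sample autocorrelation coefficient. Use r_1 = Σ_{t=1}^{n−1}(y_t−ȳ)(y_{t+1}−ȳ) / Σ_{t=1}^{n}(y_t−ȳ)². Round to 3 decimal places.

Mean ȳ = (33 + 20 + 28 + 22 + 36 + 16 + 33 + 16 + 31)/9 = 26.1111
Numerator Σ_{t=1}^{8}(y_t−ȳ)(y_{t+1}−ȳ) = -390.7901
Denominator Σ(y_t−ȳ)² = 478.8889
r_1 = -390.7901 / 478.8889 = -0.816

-0.816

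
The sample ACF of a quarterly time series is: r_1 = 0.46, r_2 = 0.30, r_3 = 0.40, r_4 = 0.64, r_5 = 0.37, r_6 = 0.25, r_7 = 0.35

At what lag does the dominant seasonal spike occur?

The largest autocorrelation is r_4 = 0.64; the remaining lags stay at or below 0.46. The elevated value at lag 1 (0.46), dropping to 0.30 at lag 2, reflects decaying short-term dependence rather than seasonality.
The dominant spike at lag 4 indicates a seasonal period of 4.

4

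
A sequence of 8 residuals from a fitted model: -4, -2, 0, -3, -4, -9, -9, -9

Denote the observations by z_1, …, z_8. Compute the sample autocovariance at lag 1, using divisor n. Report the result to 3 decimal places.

Mean z̄ = (-4 − 2 + 0 − 3 − 4 − 9 − 9 − 9)/8 = -5.0000
Σ_{t=1}^{7}(z_t−z̄)(z_{t+1}−z̄) = 58.0000
γ_1 = 58.0000 / 8 = 7.250

7.250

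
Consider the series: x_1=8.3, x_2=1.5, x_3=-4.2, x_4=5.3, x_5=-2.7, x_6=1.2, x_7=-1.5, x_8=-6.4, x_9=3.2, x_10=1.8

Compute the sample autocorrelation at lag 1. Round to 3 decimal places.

Mean x̄ = (8.3 + 1.5 − 4.2 + 5.3 − 2.7 + 1.2 − 1.5 − 6.4 + 3.2 + 1.8)/10 = 0.6500
Numerator Σ_{t=1}^{9}(x_t−x̄)(x_{t+1}−x̄) = -38.6625
Denominator Σ(x_t−x̄)² = 178.0650
r_1 = -38.6625 / 178.0650 = -0.217

-0.217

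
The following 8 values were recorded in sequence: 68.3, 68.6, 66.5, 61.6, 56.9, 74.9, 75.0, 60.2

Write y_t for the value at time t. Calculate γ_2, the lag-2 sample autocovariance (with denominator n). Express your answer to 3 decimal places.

Mean ȳ = (68.3 + 68.6 + 66.5 + 61.6 + 56.9 + 74.9 + 75.0 + 60.2)/8 = 66.5000
Deviations: 1.8000, 2.1000, 0.0000, -4.9000, -9.6000, 8.4000, 8.5000, -6.3000
Σ_{t=1}^{6}(y_t−ȳ)(y_{t+2}−ȳ) = -185.9700
γ_2 = -185.9700 / 8 = -23.246

-23.246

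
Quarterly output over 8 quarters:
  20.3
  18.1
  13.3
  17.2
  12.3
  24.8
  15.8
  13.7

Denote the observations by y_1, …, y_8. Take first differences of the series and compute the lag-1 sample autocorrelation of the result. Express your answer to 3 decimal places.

-0.612

First differences Δy: -2.2, -4.8, 3.9, -4.9, 12.5, -9.0, -2.1
Mean of differences = -0.9429
Numerator Σ(Δy_t−Δȳ)(Δy_{t+1}−Δȳ) = -185.1776
Denominator Σ(Δy_t−Δȳ)² = 302.5371
r_1(Δy) = -185.1776 / 302.5371 = -0.612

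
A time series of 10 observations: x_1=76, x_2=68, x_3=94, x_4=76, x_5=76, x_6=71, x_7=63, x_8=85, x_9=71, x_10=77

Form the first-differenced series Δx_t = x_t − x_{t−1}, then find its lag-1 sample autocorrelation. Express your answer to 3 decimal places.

-0.644

First differences Δx: -8, 26, -18, 0, -5, -8, 22, -14, 6
Mean of differences = 0.1111
Numerator Σ(Δx_t−Δx̄)(Δx_{t+1}−Δx̄) = -1204.3457
Denominator Σ(Δx_t−Δx̄)² = 1868.8889
r_1(Δx) = -1204.3457 / 1868.8889 = -0.644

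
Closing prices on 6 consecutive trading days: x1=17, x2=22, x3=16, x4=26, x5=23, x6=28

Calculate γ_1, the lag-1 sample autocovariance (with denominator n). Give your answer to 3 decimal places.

-2.333

Mean x̄ = (17 + 22 + 16 + 26 + 23 + 28)/6 = 22.0000
Σ_{t=1}^{5}(x_t−x̄)(x_{t+1}−x̄) = -14.0000
γ_1 = -14.0000 / 6 = -2.333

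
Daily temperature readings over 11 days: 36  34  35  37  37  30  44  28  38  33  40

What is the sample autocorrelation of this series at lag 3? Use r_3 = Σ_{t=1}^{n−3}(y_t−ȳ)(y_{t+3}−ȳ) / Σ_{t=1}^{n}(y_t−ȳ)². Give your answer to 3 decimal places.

-0.332

Mean ȳ = (36 + 34 + 35 + 37 + 37 + 30 + 44 + 28 + 38 + 33 + 40)/11 = 35.6364
Numerator Σ_{t=1}^{8}(y_t−ȳ)(y_{t+3}−ȳ) = -65.8512
Denominator Σ(y_t−ȳ)² = 198.5455
r_3 = -65.8512 / 198.5455 = -0.332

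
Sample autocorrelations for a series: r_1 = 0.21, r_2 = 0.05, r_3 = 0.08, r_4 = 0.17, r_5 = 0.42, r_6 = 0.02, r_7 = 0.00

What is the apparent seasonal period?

The largest autocorrelation is r_5 = 0.42; the remaining lags stay at or below 0.21. The elevated value at lag 1 (0.21), dropping to 0.05 at lag 2, reflects decaying short-term dependence rather than seasonality.
The dominant spike at lag 5 indicates a seasonal period of 5.

5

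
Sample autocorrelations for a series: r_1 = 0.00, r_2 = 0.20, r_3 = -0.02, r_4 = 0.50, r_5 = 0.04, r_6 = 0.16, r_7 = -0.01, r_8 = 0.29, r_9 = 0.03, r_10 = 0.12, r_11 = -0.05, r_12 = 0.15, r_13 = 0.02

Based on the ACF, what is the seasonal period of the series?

The largest autocorrelation is r_4 = 0.50, with a weaker echo at lag 8 (0.29); the remaining lags stay at or below 0.20.
The dominant spike at lag 4 indicates a seasonal period of 4.

4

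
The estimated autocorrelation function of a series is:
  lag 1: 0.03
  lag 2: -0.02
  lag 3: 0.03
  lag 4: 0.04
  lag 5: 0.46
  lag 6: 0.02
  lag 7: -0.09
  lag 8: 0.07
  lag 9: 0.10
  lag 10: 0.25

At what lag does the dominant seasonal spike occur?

The largest autocorrelation is r_5 = 0.46, with a weaker echo at lag 10 (0.25); the remaining lags stay at or below 0.10.
The dominant spike at lag 5 indicates a seasonal period of 5.

5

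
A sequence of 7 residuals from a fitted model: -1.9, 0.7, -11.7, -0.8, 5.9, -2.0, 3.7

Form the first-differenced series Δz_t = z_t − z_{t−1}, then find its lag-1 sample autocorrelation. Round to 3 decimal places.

-0.461

First differences Δz: 2.6, -12.4, 10.9, 6.7, -7.9, 5.7
Mean of differences = 0.9333
Numerator Σ(Δz_t−Δz̄)(Δz_{t+1}−Δz̄) = -190.6811
Denominator Σ(Δz_t−Δz̄)² = 413.8933
r_1(Δz) = -190.6811 / 413.8933 = -0.461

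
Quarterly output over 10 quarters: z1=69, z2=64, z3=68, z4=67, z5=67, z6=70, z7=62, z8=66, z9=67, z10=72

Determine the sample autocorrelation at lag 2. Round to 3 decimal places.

Mean z̄ = (69 + 64 + 68 + 67 + 67 + 70 + 62 + 66 + 67 + 72)/10 = 67.2000
Numerator Σ_{t=1}^{8}(z_t−z̄)(z_{t+2}−z̄) = -5.6800
Denominator Σ(z_t−z̄)² = 73.6000
r_2 = -5.6800 / 73.6000 = -0.077

-0.077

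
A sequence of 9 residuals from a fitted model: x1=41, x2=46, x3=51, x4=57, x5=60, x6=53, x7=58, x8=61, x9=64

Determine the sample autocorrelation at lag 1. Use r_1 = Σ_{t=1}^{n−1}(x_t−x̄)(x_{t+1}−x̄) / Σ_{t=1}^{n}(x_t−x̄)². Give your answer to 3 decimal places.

Mean x̄ = (41 + 46 + 51 + 57 + 60 + 53 + 58 + 61 + 64)/9 = 54.5556
Numerator Σ_{t=1}^{8}(x_t−x̄)(x_{t+1}−x̄) = 220.2469
Denominator Σ(x_t−x̄)² = 450.2222
r_1 = 220.2469 / 450.2222 = 0.489

0.489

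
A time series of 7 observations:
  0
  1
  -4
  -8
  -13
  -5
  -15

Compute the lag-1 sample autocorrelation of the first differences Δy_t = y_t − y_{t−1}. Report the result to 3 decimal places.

First differences Δy: 1, -5, -4, -5, 8, -10
Mean of differences = -2.5000
Numerator Σ(Δy_t−Δȳ)(Δy_{t+1}−Δȳ) = -106.2500
Denominator Σ(Δy_t−Δȳ)² = 193.5000
r_1(Δy) = -106.2500 / 193.5000 = -0.549

-0.549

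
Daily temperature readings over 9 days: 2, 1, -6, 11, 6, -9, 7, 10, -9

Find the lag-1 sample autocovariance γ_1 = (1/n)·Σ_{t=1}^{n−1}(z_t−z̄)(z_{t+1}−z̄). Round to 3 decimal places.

-19.108

Mean z̄ = (2 + 1 − 6 + 11 + 6 − 9 + 7 + 10 − 9)/9 = 1.4444
Σ_{t=1}^{8}(z_t−z̄)(z_{t+1}−z̄) = -171.9753
γ_1 = -171.9753 / 9 = -19.108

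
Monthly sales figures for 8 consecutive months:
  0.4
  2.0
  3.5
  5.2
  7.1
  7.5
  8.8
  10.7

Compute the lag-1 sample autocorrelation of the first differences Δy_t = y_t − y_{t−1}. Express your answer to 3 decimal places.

First differences Δy: 1.6, 1.5, 1.7, 1.9, 0.4, 1.3, 1.9
Mean of differences = 1.4714
Numerator Σ(Δy_t−Δȳ)(Δy_{t+1}−Δȳ) = -0.2408
Denominator Σ(Δy_t−Δȳ)² = 1.6143
r_1(Δy) = -0.2408 / 1.6143 = -0.149

-0.149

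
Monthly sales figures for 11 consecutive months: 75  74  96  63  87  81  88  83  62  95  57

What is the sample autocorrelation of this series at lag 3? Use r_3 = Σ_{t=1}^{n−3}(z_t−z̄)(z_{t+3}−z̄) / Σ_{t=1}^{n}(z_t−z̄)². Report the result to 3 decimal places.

Mean z̄ = (75 + 74 + 96 + 63 + 87 + 81 + 88 + 83 + 62 + 95 + 57)/11 = 78.2727
Numerator Σ_{t=1}^{8}(z_t−z̄)(z_{t+3}−z̄) = -28.4959
Denominator Σ(z_t−z̄)² = 1774.1818
r_3 = -28.4959 / 1774.1818 = -0.016

-0.016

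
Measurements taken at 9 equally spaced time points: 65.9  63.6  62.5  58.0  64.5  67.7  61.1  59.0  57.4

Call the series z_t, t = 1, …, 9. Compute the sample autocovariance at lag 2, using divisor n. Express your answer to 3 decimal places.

Mean z̄ = (65.9 + 63.6 + 62.5 + 58.0 + 64.5 + 67.7 + 61.1 + 59.0 + 57.4)/9 = 62.1889
Σ_{t=1}^{7}(z_t−z̄)(z_{t+2}−z̄) = -41.9991
γ_2 = -41.9991 / 9 = -4.667

-4.667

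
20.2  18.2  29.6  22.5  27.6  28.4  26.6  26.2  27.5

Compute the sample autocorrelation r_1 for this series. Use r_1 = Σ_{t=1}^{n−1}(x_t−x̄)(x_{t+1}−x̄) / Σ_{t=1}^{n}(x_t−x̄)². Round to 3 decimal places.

Mean x̄ = (20.2 + 18.2 + 29.6 + 22.5 + 27.6 + 28.4 + 26.6 + 26.2 + 27.5)/9 = 25.2000
Numerator Σ_{t=1}^{8}(x_t−x̄)(x_{t+1}−x̄) = 1.7000
Denominator Σ(x_t−x̄)² = 124.9000
r_1 = 1.7000 / 124.9000 = 0.014

0.014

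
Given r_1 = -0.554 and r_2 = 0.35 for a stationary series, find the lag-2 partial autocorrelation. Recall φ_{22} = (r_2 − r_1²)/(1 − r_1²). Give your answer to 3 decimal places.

φ_{22} = (r_2 − r_1²) / (1 − r_1²)
r_1² = (-0.554)² = 0.306916
Numerator = 0.35 − 0.3069 = 0.0431; denominator = 1 − 0.3069 = 0.6931
φ_{22} = 0.0431 / 0.6931 = 0.062

0.062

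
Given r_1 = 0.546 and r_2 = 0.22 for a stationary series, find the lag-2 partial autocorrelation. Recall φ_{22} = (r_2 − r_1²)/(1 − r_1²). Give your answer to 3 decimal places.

-0.111

φ_{22} = (r_2 − r_1²) / (1 − r_1²)
r_1² = (0.546)² = 0.298116
Numerator = 0.22 − 0.2981 = -0.0781; denominator = 1 − 0.2981 = 0.7019
φ_{22} = -0.0781 / 0.7019 = -0.111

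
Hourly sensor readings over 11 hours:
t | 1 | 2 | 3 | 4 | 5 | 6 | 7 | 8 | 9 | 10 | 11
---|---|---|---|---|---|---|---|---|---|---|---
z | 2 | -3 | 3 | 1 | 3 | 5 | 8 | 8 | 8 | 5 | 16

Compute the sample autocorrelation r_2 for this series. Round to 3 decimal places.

Mean z̄ = (2 − 3 + 3 + 1 + 3 + 5 + 8 + 8 + 8 + 5 + 16)/11 = 5.0909
Numerator Σ_{t=1}^{9}(z_t−z̄)(z_{t+2}−z̄) = 77.8926
Denominator Σ(z_t−z̄)² = 244.9091
r_2 = 77.8926 / 244.9091 = 0.318

0.318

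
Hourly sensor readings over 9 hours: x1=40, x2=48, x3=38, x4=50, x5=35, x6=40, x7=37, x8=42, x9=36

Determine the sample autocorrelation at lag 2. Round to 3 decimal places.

0.533

Mean x̄ = (40 + 48 + 38 + 50 + 35 + 40 + 37 + 42 + 36)/9 = 40.6667
Numerator Σ_{t=1}^{7}(x_t−x̄)(x_{t+2}−x̄) = 116.1111
Denominator Σ(x_t−x̄)² = 218.0000
r_2 = 116.1111 / 218.0000 = 0.533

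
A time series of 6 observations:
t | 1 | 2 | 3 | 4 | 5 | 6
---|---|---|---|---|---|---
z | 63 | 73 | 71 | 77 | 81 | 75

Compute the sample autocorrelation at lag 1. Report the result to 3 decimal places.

Mean z̄ = (63 + 73 + 71 + 77 + 81 + 75)/6 = 73.3333
Deviations from mean: -10.3333, -0.3333, -2.3333, 3.6667, 7.6667, 1.6667
Numerator Σ_{t=1}^{5}(z_t−z̄)(z_{t+1}−z̄) = 36.5556
Denominator Σ(z_t−z̄)² = 187.3333
r_1 = 36.5556 / 187.3333 = 0.195

0.195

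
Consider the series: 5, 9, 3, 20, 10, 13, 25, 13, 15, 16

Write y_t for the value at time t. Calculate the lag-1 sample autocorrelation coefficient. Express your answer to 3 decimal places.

Mean ȳ = (5 + 9 + 3 + 20 + 10 + 13 + 25 + 13 + 15 + 16)/10 = 12.9000
Numerator Σ_{t=1}^{9}(y_t−ȳ)(y_{t+1}−ȳ) = -12.6100
Denominator Σ(y_t−ȳ)² = 394.9000
r_1 = -12.6100 / 394.9000 = -0.032

-0.032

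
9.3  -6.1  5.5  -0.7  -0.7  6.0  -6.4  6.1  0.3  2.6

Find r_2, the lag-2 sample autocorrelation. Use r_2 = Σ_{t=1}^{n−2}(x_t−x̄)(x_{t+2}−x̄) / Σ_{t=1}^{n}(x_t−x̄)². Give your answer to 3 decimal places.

0.326

Mean x̄ = (9.3 − 6.1 + 5.5 − 0.7 − 0.7 + 6.0 − 6.4 + 6.1 + 0.3 + 2.6)/10 = 1.5900
Numerator Σ_{t=1}^{8}(x_t−x̄)(x_{t+2}−x̄) = 81.7518
Denominator Σ(x_t−x̄)² = 250.6690
r_2 = 81.7518 / 250.6690 = 0.326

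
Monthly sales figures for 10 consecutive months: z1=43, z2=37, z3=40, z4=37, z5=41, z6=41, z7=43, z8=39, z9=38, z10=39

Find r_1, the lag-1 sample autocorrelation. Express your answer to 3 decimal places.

Mean z̄ = (43 + 37 + 40 + 37 + 41 + 41 + 43 + 39 + 38 + 39)/10 = 39.8000
Numerator Σ_{t=1}^{9}(z_t−z̄)(z_{t+1}−z̄) = -7.8400
Denominator Σ(z_t−z̄)² = 43.6000
r_1 = -7.8400 / 43.6000 = -0.180

-0.180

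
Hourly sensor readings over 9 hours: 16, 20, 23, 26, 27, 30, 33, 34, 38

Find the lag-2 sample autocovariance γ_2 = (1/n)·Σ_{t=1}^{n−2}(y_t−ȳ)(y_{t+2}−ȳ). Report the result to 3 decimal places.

14.759

Mean ȳ = (16 + 20 + 23 + 26 + 27 + 30 + 33 + 34 + 38)/9 = 27.4444
Σ_{t=1}^{7}(y_t−ȳ)(y_{t+2}−ȳ) = 132.8272
γ_2 = 132.8272 / 9 = 14.759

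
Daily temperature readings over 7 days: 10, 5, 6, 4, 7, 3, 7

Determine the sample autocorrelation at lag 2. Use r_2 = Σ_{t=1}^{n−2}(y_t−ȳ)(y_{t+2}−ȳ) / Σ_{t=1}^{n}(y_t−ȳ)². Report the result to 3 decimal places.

0.281

Mean ȳ = (10 + 5 + 6 + 4 + 7 + 3 + 7)/7 = 6.0000
Deviations from mean: 4.0000, -1.0000, 0.0000, -2.0000, 1.0000, -3.0000, 1.0000
Numerator Σ_{t=1}^{5}(y_t−ȳ)(y_{t+2}−ȳ) = 9.0000
Denominator Σ(y_t−ȳ)² = 32.0000
r_2 = 9.0000 / 32.0000 = 0.281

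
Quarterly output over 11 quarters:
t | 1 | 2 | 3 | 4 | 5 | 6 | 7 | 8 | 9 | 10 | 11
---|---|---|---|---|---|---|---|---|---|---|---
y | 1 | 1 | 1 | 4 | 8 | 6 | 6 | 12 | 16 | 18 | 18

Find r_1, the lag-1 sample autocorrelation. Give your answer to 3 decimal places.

Mean ȳ = (1 + 1 + 1 + 4 + 8 + 6 + 6 + 12 + 16 + 18 + 18)/11 = 8.2727
Numerator Σ_{t=1}^{10}(y_t−ȳ)(y_{t+1}−ȳ) = 333.9256
Denominator Σ(y_t−ȳ)² = 450.1818
r_1 = 333.9256 / 450.1818 = 0.742

0.742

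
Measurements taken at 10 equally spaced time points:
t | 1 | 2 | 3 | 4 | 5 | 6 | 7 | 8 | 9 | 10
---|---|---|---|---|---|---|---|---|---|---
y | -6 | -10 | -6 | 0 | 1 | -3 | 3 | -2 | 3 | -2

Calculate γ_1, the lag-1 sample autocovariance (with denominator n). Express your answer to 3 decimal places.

Mean ȳ = (-6 − 10 − 6 + 0 + 1 − 3 + 3 − 2 + 3 − 2)/10 = -2.2000
Σ_{t=1}^{9}(y_t−ȳ)(y_{t+1}−ȳ) = 54.3600
γ_1 = 54.3600 / 10 = 5.436

5.436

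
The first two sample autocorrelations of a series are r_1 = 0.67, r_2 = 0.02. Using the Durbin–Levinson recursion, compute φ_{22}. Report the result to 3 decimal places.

-0.778

φ_{22} = (r_2 − r_1²) / (1 − r_1²)
r_1² = (0.67)² = 0.4489
Numerator = 0.02 − 0.4489 = -0.4289; denominator = 1 − 0.4489 = 0.5511
φ_{22} = -0.4289 / 0.5511 = -0.778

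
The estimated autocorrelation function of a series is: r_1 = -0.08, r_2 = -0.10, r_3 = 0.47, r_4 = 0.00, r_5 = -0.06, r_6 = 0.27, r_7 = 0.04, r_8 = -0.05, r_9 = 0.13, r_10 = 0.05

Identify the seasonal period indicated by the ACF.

The largest autocorrelation is r_3 = 0.47, with a weaker echo at lag 6 (0.27); the remaining lags stay at or below 0.13.
The dominant spike at lag 3 indicates a seasonal period of 3.

3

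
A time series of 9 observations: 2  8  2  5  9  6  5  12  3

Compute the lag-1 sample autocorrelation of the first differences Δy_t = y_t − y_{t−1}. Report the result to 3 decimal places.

First differences Δy: 6, -6, 3, 4, -3, -1, 7, -9
Mean of differences = 0.1250
Numerator Σ(Δy_t−Δȳ)(Δy_{t+1}−Δȳ) = -121.5156
Denominator Σ(Δy_t−Δȳ)² = 236.8750
r_1(Δy) = -121.5156 / 236.8750 = -0.513

-0.513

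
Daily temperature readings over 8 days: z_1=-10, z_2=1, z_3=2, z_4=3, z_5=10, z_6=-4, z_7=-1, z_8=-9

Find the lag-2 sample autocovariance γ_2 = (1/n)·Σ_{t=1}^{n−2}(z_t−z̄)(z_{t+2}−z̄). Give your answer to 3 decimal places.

3.250

Mean z̄ = (-10 + 1 + 2 + 3 + 10 − 4 − 1 − 9)/8 = -1.0000
Σ_{t=1}^{6}(z_t−z̄)(z_{t+2}−z̄) = 26.0000
γ_2 = 26.0000 / 8 = 3.250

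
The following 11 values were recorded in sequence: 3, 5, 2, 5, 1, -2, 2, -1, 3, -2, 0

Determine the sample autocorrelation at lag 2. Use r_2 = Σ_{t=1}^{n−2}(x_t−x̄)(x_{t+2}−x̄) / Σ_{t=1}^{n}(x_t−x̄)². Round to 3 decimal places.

0.259

Mean x̄ = (3 + 5 + 2 + 5 + 1 − 2 + 2 − 1 + 3 − 2 + 0)/11 = 1.4545
Numerator Σ_{t=1}^{9}(x_t−x̄)(x_{t+2}−x̄) = 16.2231
Denominator Σ(x_t−x̄)² = 62.7273
r_2 = 16.2231 / 62.7273 = 0.259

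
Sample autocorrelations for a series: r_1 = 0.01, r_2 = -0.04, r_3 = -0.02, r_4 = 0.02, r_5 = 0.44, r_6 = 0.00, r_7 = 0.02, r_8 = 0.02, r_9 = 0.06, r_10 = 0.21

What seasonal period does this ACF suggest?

5

The largest autocorrelation is r_5 = 0.44, with a weaker echo at lag 10 (0.21); the remaining lags stay at or below 0.06.
The dominant spike at lag 5 indicates a seasonal period of 5.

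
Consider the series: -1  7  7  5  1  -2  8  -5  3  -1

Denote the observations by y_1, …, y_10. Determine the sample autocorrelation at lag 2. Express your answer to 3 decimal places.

0.176

Mean ȳ = (-1 + 7 + 7 + 5 + 1 − 2 + 8 − 5 + 3 − 1)/10 = 2.2000
Numerator Σ_{t=1}^{8}(y_t−ȳ)(y_{t+2}−ȳ) = 31.5200
Denominator Σ(y_t−ȳ)² = 179.6000
r_2 = 31.5200 / 179.6000 = 0.176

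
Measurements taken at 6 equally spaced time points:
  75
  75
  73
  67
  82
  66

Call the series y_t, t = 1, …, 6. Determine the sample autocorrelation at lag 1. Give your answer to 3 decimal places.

-0.649

Mean ȳ = (75 + 75 + 73 + 67 + 82 + 66)/6 = 73.0000
Deviations from mean: 2.0000, 2.0000, 0.0000, -6.0000, 9.0000, -7.0000
Σ(y_t−ȳ)(y_{t+1}−ȳ) = (4.0000) + (0.0000) + (0.0000) + (-54.0000) + (-63.0000) = -113.0000
Denominator Σ(y_t−ȳ)² = 174.0000
r_1 = -113.0000 / 174.0000 = -0.649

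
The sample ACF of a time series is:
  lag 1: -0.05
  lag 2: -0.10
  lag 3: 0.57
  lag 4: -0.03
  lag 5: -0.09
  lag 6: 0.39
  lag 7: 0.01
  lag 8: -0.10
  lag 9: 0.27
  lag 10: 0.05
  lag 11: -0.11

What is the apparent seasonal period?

The largest autocorrelation is r_3 = 0.57, with weaker echoes at lags 6 (0.39) and 9 (0.27); the remaining lags stay at or below 0.05.
The dominant spike at lag 3 indicates a seasonal period of 3.

3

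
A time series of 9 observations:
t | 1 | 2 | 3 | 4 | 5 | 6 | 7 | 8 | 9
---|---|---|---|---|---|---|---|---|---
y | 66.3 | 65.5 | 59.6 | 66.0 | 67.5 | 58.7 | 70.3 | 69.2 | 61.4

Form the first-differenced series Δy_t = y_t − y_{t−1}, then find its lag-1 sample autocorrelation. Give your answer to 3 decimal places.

-0.403

First differences Δy: -0.8, -5.9, 6.4, 1.5, -8.8, 11.6, -1.1, -7.8
Mean of differences = -0.6125
Numerator Σ(Δy_t−Δȳ)(Δy_{t+1}−Δȳ) = -141.0089
Denominator Σ(Δy_t−Δȳ)² = 349.7088
r_1(Δy) = -141.0089 / 349.7088 = -0.403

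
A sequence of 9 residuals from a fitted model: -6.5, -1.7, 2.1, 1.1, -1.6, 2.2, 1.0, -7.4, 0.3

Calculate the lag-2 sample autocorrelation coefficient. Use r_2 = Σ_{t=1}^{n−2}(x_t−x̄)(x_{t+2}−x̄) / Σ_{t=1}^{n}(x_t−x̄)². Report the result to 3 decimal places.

Mean x̄ = (-6.5 − 1.7 + 2.1 + 1.1 − 1.6 + 2.2 + 1.0 − 7.4 + 0.3)/9 = -1.1667
Numerator Σ_{t=1}^{7}(x_t−x̄)(x_{t+2}−x̄) = -31.1622
Denominator Σ(x_t−x̄)² = 101.7600
r_2 = -31.1622 / 101.7600 = -0.306

-0.306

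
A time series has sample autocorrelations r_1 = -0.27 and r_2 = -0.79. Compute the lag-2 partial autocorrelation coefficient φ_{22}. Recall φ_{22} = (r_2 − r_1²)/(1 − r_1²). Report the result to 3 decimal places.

-0.931

φ_{22} = (r_2 − r_1²) / (1 − r_1²)
r_1² = (-0.27)² = 0.0729
Numerator = -0.79 − 0.0729 = -0.8629; denominator = 1 − 0.0729 = 0.9271
φ_{22} = -0.8629 / 0.9271 = -0.931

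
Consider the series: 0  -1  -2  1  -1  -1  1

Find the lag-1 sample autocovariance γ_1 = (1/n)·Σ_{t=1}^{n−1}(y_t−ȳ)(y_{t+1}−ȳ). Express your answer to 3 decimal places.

Mean ȳ = (0 − 1 − 2 + 1 − 1 − 1 + 1)/7 = -0.4286
Deviations: 0.4286, -0.5714, -1.5714, 1.4286, -0.5714, -0.5714, 1.4286
Σ_{t=1}^{6}(y_t−ȳ)(y_{t+1}−ȳ) = -2.8980
γ_1 = -2.8980 / 7 = -0.414

-0.414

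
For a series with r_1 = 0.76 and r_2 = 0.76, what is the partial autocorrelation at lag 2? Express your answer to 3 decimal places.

0.432

φ_{22} = (r_2 − r_1²) / (1 − r_1²)
r_1² = (0.76)² = 0.5776
Numerator = 0.76 − 0.5776 = 0.1824; denominator = 1 − 0.5776 = 0.4224
φ_{22} = 0.1824 / 0.4224 = 0.432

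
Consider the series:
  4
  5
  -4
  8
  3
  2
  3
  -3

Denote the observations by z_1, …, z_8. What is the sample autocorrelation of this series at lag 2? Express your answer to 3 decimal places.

Mean z̄ = (4 + 5 − 4 + 8 + 3 + 2 + 3 − 3)/8 = 2.2500
Deviations from mean: 1.7500, 2.7500, -6.2500, 5.7500, 0.7500, -0.2500, 0.7500, -5.2500
Σ(z_t−z̄)(z_{t+2}−z̄) = (-10.9375) + (15.8125) + (-4.6875) + (-1.4375) + (0.5625) + (1.3125) = 0.6250
Denominator Σ(z_t−z̄)² = 111.5000
r_2 = 0.6250 / 111.5000 = 0.006

0.006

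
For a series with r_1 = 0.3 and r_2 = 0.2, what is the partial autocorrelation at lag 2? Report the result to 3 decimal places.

φ_{22} = (r_2 − r_1²) / (1 − r_1²)
r_1² = (0.3)² = 0.09
Numerator = 0.2 − 0.0900 = 0.1100; denominator = 1 − 0.0900 = 0.9100
φ_{22} = 0.1100 / 0.9100 = 0.121

0.121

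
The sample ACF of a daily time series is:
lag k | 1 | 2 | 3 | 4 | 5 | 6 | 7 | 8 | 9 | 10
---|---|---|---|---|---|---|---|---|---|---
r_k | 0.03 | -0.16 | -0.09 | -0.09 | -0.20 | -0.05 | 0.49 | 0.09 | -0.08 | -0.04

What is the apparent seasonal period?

The largest autocorrelation is r_7 = 0.49; the remaining lags stay at or below 0.09.
The dominant spike at lag 7 indicates a seasonal period of 7.

7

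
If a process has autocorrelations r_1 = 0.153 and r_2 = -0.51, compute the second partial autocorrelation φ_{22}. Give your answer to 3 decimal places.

-0.546

φ_{22} = (r_2 − r_1²) / (1 − r_1²)
r_1² = (0.153)² = 0.023409
Numerator = -0.51 − 0.0234 = -0.5334; denominator = 1 − 0.0234 = 0.9766
φ_{22} = -0.5334 / 0.9766 = -0.546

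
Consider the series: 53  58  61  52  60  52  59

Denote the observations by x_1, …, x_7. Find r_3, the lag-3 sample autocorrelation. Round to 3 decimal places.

-0.116

Mean x̄ = (53 + 58 + 61 + 52 + 60 + 52 + 59)/7 = 56.4286
Σ(x_t−x̄)(x_{t+3}−x̄) = (15.1837) + (5.6122) + (-20.2449) + (-11.3878) = -10.8367
Denominator Σ(x_t−x̄)² = 93.7143
r_3 = -10.8367 / 93.7143 = -0.116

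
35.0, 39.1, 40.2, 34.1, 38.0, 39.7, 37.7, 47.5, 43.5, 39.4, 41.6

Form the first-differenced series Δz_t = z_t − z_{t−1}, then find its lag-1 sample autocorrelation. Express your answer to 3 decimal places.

First differences Δz: 4.1, 1.1, -6.1, 3.9, 1.7, -2.0, 9.8, -4.0, -4.1, 2.2
Mean of differences = 0.6600
Numerator Σ(Δz_t−Δz̄)(Δz_{t+1}−Δz̄) = -74.8136
Denominator Σ(Δz_t−Δz̄)² = 206.6640
r_1(Δz) = -74.8136 / 206.6640 = -0.362

-0.362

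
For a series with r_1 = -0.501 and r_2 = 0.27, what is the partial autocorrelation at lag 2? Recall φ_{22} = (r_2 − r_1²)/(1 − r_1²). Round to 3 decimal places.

0.025

φ_{22} = (r_2 − r_1²) / (1 − r_1²)
r_1² = (-0.501)² = 0.251001
Numerator = 0.27 − 0.2510 = 0.0190; denominator = 1 − 0.2510 = 0.7490
φ_{22} = 0.0190 / 0.7490 = 0.025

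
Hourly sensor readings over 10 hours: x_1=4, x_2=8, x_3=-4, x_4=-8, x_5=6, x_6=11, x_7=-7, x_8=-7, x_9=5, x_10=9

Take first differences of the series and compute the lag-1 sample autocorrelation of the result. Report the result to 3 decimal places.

-0.030

First differences Δx: 4, -12, -4, 14, 5, -18, 0, 12, 4
Mean of differences = 0.5556
Numerator Σ(Δx_t−Δx̄)(Δx_{t+1}−Δx̄) = -26.6420
Denominator Σ(Δx_t−Δx̄)² = 878.2222
r_1(Δx) = -26.6420 / 878.2222 = -0.030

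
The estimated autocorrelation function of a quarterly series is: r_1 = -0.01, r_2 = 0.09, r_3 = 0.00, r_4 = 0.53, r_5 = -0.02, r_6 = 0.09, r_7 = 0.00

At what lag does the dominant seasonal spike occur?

4

The largest autocorrelation is r_4 = 0.53; the remaining lags stay at or below 0.09.
The dominant spike at lag 4 indicates a seasonal period of 4.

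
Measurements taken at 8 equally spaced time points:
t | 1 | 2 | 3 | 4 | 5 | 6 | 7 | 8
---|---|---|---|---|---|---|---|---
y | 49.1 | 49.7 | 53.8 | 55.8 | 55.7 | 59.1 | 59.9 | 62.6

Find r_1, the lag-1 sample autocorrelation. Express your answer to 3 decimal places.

Mean ȳ = (49.1 + 49.7 + 53.8 + 55.8 + 55.7 + 59.1 + 59.9 + 62.6)/8 = 55.7125
Σ(y_t−ȳ)(y_{t+1}−ȳ) = (39.7577) + (11.4989) + (-0.1673) + (-0.0011) + (-0.0423) + (14.1852) + (28.8414) = 94.0723
Denominator Σ(y_t−ȳ)² = 159.9888
r_1 = 94.0723 / 159.9888 = 0.588

0.588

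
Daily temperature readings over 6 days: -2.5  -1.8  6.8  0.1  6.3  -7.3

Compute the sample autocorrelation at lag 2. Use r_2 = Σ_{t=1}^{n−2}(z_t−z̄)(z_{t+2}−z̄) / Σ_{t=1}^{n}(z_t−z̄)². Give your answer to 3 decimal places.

0.155

Mean z̄ = (-2.5 − 1.8 + 6.8 + 0.1 + 6.3 − 7.3)/6 = 0.2667
Numerator Σ_{t=1}^{4}(z_t−z̄)(z_{t+2}−z̄) = 22.9478
Denominator Σ(z_t−z̄)² = 148.2933
r_2 = 22.9478 / 148.2933 = 0.155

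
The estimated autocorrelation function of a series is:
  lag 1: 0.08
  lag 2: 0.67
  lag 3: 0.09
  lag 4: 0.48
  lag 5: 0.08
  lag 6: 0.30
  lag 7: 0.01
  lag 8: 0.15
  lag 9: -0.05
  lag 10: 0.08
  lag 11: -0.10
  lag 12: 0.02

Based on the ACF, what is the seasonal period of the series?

The largest autocorrelation is r_2 = 0.67, with weaker echoes at lags 4 (0.48), 6 (0.30) and 8 (0.15); the remaining lags stay at or below 0.09.
The dominant spike at lag 2 indicates a seasonal period of 2.

2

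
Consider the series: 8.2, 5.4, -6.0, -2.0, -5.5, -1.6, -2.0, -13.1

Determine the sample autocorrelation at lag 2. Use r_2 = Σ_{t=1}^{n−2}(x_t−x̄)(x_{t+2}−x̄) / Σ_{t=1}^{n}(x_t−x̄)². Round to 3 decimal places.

-0.102

Mean x̄ = (8.2 + 5.4 − 6.0 − 2.0 − 5.5 − 1.6 − 2.0 − 13.1)/8 = -2.0750
Deviations from mean: 10.2750, 7.4750, -3.9250, 0.0750, -3.4250, 0.4750, 0.0750, -11.0250
Σ(x_t−x̄)(x_{t+2}−x̄) = (-40.3294) + (0.5606) + (13.4431) + (0.0356) + (-0.2569) + (-5.2369) = -31.7838
Denominator Σ(x_t−x̄)² = 310.3750
r_2 = -31.7838 / 310.3750 = -0.102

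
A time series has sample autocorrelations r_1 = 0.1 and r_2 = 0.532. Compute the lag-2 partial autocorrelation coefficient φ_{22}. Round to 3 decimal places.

0.527

φ_{22} = (r_2 − r_1²) / (1 − r_1²)
r_1² = (0.1)² = 0.01
Numerator = 0.532 − 0.0100 = 0.5220; denominator = 1 − 0.0100 = 0.9900
φ_{22} = 0.5220 / 0.9900 = 0.527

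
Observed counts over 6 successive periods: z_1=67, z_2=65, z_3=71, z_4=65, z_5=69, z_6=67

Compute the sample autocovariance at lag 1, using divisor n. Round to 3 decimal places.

-3.463

Mean z̄ = (67 + 65 + 71 + 65 + 69 + 67)/6 = 67.3333
Deviations: -0.3333, -2.3333, 3.6667, -2.3333, 1.6667, -0.3333
Σ_{t=1}^{5}(z_t−z̄)(z_{t+1}−z̄) = -20.7778
γ_1 = -20.7778 / 6 = -3.463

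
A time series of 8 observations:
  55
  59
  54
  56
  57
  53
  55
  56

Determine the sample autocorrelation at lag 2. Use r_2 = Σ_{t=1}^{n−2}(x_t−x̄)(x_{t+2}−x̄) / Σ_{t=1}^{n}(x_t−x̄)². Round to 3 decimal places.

-0.116

Mean x̄ = (55 + 59 + 54 + 56 + 57 + 53 + 55 + 56)/8 = 55.6250
Deviations from mean: -0.6250, 3.3750, -1.6250, 0.3750, 1.3750, -2.6250, -0.6250, 0.3750
Σ(x_t−x̄)(x_{t+2}−x̄) = (1.0156) + (1.2656) + (-2.2344) + (-0.9844) + (-0.8594) + (-0.9844) = -2.7813
Denominator Σ(x_t−x̄)² = 23.8750
r_2 = -2.7813 / 23.8750 = -0.116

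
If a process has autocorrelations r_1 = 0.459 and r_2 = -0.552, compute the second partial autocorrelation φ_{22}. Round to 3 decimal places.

-0.966

φ_{22} = (r_2 − r_1²) / (1 − r_1²)
r_1² = (0.459)² = 0.210681
Numerator = -0.552 − 0.2107 = -0.7627; denominator = 1 − 0.2107 = 0.7893
φ_{22} = -0.7627 / 0.7893 = -0.966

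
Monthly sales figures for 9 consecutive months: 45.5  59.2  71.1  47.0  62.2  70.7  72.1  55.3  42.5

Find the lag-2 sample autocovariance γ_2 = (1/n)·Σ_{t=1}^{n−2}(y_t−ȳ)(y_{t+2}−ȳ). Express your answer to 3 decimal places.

Mean ȳ = (45.5 + 59.2 + 71.1 + 47.0 + 62.2 + 70.7 + 72.1 + 55.3 + 42.5)/9 = 58.4000
Σ_{t=1}^{7}(y_t−ȳ)(y_{t+2}−ȳ) = -468.8100
γ_2 = -468.8100 / 9 = -52.090

-52.090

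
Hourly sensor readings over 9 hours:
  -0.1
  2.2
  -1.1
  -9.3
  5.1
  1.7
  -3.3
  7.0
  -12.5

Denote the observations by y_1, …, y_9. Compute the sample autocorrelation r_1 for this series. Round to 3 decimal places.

Mean ȳ = (-0.1 + 2.2 − 1.1 − 9.3 + 5.1 + 1.7 − 3.3 + 7.0 − 12.5)/9 = -1.1444
Numerator Σ_{t=1}^{8}(y_t−ȳ)(y_{t+1}−ȳ) = -146.0575
Denominator Σ(y_t−ȳ)² = 325.8022
r_1 = -146.0575 / 325.8022 = -0.448

-0.448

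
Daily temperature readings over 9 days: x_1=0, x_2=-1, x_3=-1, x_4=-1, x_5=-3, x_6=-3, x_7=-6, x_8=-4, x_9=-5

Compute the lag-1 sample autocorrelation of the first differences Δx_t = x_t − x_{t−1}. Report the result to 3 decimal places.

-0.647

First differences Δx: -1, 0, 0, -2, 0, -3, 2, -1
Mean of differences = -0.6250
Numerator Σ(Δx_t−Δx̄)(Δx_{t+1}−Δx̄) = -10.2656
Denominator Σ(Δx_t−Δx̄)² = 15.8750
r_1(Δx) = -10.2656 / 15.8750 = -0.647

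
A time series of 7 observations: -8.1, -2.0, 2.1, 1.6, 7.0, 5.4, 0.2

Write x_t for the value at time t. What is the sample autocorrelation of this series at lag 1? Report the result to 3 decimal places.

0.349

Mean x̄ = (-8.1 − 2.0 + 2.1 + 1.6 + 7.0 + 5.4 + 0.2)/7 = 0.8857
Deviations from mean: -8.9857, -2.8857, 1.2143, 0.7143, 6.1143, 4.5143, -0.6857
Σ(x_t−x̄)(x_{t+1}−x̄) = (25.9302) + (-3.5041) + (0.8673) + (4.3673) + (27.6016) + (-3.0955) = 52.1669
Denominator Σ(x_t−x̄)² = 149.2886
r_1 = 52.1669 / 149.2886 = 0.349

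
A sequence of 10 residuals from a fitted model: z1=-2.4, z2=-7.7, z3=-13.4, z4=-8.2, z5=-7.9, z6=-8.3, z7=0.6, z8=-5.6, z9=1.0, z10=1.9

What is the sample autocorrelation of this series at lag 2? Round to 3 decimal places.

0.161

Mean z̄ = (-2.4 − 7.7 − 13.4 − 8.2 − 7.9 − 8.3 + 0.6 − 5.6 + 1.0 + 1.9)/10 = -5.0000
Numerator Σ_{t=1}^{8}(z_t−z̄)(z_{t+2}−z̄) = 36.9200
Denominator Σ(z_t−z̄)² = 229.4800
r_2 = 36.9200 / 229.4800 = 0.161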